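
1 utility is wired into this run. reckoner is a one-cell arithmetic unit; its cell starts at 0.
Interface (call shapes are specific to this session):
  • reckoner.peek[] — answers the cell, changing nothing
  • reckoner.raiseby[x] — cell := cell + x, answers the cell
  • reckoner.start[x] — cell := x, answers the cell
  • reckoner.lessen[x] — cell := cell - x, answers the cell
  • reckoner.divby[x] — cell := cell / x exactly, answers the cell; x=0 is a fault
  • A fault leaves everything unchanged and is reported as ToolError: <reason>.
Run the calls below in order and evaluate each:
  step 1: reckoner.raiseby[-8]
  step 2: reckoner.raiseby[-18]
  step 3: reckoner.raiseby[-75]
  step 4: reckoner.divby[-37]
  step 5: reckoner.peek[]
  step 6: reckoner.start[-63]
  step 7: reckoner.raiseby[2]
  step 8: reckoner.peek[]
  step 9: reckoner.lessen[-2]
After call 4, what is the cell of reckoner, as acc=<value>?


Answer: acc=101/37

Derivation:
Step: raiseby[x='-8']
Result: -8
Step: raiseby[x='-18']
Result: -26
Step: raiseby[x='-75']
Result: -101
Step: divby[x='-37']
Result: 101/37
Step: peek[]
Result: 101/37
Step: start[x='-63']
Result: -63
Step: raiseby[x='2']
Result: -61
Step: peek[]
Result: -61
Step: lessen[x='-2']
Result: -59


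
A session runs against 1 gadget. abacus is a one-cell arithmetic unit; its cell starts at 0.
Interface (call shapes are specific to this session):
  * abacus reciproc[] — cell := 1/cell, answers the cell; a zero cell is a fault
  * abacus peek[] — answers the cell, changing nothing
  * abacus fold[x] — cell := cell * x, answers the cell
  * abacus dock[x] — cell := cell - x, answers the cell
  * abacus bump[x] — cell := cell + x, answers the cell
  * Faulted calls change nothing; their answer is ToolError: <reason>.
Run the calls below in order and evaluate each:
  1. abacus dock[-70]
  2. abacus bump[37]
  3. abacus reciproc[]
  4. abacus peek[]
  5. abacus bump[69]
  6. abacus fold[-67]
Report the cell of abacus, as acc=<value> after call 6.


Answer: acc=-494728/107

Derivation:
Step: abacus dock[x→-70]
Result: 70
Step: abacus bump[x→37]
Result: 107
Step: abacus reciproc[]
Result: 1/107
Step: abacus peek[]
Result: 1/107
Step: abacus bump[x→69]
Result: 7384/107
Step: abacus fold[x→-67]
Result: -494728/107


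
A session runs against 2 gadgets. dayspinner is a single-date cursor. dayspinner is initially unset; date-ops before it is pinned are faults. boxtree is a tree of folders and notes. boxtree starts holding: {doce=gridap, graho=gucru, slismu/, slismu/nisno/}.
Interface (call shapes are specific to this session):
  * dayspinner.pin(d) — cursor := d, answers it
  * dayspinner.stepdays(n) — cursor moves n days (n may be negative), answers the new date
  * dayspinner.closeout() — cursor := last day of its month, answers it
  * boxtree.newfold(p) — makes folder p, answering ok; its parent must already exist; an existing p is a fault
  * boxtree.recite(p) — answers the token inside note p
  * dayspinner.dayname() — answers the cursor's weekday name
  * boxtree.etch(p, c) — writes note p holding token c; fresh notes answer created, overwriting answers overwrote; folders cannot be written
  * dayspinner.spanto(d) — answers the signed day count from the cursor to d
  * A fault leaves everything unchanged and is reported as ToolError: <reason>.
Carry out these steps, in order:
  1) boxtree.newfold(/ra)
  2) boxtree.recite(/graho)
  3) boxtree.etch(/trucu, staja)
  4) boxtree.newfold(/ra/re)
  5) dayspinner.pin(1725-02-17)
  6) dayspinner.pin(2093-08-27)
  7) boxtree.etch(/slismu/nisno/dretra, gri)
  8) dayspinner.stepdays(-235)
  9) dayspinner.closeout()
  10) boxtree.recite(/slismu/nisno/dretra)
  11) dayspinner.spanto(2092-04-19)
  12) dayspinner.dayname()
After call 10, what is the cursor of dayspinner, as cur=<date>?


// 1. boxtree.newfold(p=/ra) -> ok
// 2. boxtree.recite(p=/graho) -> gucru
// 3. boxtree.etch(p=/trucu, c=staja) -> created
// 4. boxtree.newfold(p=/ra/re) -> ok
// 5. dayspinner.pin(d=1725-02-17) -> 1725-02-17
// 6. dayspinner.pin(d=2093-08-27) -> 2093-08-27
// 7. boxtree.etch(p=/slismu/nisno/dretra, c=gri) -> created
// 8. dayspinner.stepdays(n=-235) -> 2093-01-04
// 9. dayspinner.closeout() -> 2093-01-31
// 10. boxtree.recite(p=/slismu/nisno/dretra) -> gri
// 11. dayspinner.spanto(d=2092-04-19) -> -287
// 12. dayspinner.dayname() -> Saturday

Answer: cur=2093-01-31


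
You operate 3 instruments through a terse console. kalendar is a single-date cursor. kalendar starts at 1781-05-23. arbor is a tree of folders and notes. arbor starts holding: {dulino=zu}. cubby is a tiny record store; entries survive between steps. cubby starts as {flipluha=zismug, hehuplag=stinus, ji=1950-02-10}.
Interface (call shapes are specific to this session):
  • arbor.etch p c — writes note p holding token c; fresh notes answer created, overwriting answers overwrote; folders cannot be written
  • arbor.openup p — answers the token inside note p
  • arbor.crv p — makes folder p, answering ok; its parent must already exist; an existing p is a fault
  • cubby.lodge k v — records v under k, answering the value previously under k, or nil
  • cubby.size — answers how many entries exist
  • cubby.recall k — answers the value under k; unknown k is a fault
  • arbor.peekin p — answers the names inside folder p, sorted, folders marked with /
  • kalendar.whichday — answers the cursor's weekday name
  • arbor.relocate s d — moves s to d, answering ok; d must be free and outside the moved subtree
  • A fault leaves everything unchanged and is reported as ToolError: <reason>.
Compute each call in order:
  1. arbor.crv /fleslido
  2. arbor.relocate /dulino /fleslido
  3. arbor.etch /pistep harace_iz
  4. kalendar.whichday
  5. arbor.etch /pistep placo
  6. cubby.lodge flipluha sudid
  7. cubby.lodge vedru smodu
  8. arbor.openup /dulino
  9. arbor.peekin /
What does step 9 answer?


Answer: [dulino, fleslido/, pistep]

Derivation:
-- arbor.crv(p=/fleslido) -> ok
-- arbor.relocate(s=/dulino, d=/fleslido) -> ToolError: exists
-- arbor.etch(p=/pistep, c=harace_iz) -> created
-- kalendar.whichday() -> Wednesday
-- arbor.etch(p=/pistep, c=placo) -> overwrote
-- cubby.lodge(k=flipluha, v=sudid) -> zismug
-- cubby.lodge(k=vedru, v=smodu) -> nil
-- arbor.openup(p=/dulino) -> zu
-- arbor.peekin(p=/) -> [dulino, fleslido/, pistep]


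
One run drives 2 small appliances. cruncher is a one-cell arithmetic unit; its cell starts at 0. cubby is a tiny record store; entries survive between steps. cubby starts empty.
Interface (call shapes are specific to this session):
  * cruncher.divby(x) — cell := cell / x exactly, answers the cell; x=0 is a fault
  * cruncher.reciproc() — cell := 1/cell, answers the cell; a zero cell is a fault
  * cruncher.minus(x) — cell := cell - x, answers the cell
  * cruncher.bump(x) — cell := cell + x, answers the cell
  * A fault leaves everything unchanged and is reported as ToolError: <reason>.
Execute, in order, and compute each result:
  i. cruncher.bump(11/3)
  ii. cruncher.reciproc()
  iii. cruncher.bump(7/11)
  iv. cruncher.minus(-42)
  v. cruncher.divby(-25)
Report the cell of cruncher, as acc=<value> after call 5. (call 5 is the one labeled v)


Answer: acc=-472/275

Derivation:
I run bump using 11/3, giving 11/3.
I invoke reciproc, — result: 3/11.
Using bump using 7/11, which returns 10/11.
I call minus using -42, which returns 472/11.
I try divby using -25, and get -472/275.


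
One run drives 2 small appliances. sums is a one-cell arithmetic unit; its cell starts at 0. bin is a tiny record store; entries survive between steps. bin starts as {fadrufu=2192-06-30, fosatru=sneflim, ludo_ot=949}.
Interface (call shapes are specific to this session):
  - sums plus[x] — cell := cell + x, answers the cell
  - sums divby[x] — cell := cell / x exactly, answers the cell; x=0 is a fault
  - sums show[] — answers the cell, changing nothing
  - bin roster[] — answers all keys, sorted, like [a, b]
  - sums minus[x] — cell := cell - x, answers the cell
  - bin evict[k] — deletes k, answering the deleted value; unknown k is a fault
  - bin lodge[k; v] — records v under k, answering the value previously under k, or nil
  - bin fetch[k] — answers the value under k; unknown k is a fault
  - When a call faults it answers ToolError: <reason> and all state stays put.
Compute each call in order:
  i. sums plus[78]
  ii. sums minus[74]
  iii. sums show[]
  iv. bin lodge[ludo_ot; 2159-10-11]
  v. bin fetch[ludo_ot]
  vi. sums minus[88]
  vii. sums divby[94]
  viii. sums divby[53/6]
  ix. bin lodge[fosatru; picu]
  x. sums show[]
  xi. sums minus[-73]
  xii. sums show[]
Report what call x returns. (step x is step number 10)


Answer: -252/2491

Derivation:
% sums plus x=78
  78
% sums minus x=74
  4
% sums show
  4
% bin lodge k=ludo_ot v=2159-10-11
  949
% bin fetch k=ludo_ot
  2159-10-11
% sums minus x=88
  -84
% sums divby x=94
  -42/47
% sums divby x=53/6
  -252/2491
% bin lodge k=fosatru v=picu
  sneflim
% sums show
  -252/2491
% sums minus x=-73
  181591/2491
% sums show
  181591/2491


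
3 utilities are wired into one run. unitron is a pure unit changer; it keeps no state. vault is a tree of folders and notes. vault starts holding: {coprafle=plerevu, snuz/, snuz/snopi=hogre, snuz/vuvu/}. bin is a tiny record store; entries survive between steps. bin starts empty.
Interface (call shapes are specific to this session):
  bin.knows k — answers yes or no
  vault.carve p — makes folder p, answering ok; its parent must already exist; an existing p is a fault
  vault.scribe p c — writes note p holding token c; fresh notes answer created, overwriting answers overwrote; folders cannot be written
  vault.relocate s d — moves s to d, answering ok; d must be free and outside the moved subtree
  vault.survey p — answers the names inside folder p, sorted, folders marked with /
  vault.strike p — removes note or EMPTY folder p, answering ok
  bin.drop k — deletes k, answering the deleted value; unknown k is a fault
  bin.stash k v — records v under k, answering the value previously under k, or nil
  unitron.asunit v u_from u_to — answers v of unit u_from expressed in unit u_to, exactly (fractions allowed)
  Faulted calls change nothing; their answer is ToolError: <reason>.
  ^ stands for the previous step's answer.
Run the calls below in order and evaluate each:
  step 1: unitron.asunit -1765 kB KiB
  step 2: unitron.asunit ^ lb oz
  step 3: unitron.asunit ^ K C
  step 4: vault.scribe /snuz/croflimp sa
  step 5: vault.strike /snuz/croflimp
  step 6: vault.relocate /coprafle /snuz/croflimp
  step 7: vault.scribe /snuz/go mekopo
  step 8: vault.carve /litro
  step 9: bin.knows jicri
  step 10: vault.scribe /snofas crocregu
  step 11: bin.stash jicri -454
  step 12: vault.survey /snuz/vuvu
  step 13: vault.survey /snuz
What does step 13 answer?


Answer: [croflimp, go, snopi, vuvu/]

Derivation:
[in] unitron.asunit v→-1765 u_from→kB u_to→KiB
[out] -220625/128
[in] unitron.asunit v→^ u_from→lb u_to→oz
[out] -220625/8
[in] unitron.asunit v→^ u_from→K u_to→C
[out] -1114051/40
[in] vault.scribe p→/snuz/croflimp c→sa
[out] created
[in] vault.strike p→/snuz/croflimp
[out] ok
[in] vault.relocate s→/coprafle d→/snuz/croflimp
[out] ok
[in] vault.scribe p→/snuz/go c→mekopo
[out] created
[in] vault.carve p→/litro
[out] ok
[in] bin.knows k→jicri
[out] no
[in] vault.scribe p→/snofas c→crocregu
[out] created
[in] bin.stash k→jicri v→-454
[out] nil
[in] vault.survey p→/snuz/vuvu
[out] []
[in] vault.survey p→/snuz
[out] [croflimp, go, snopi, vuvu/]


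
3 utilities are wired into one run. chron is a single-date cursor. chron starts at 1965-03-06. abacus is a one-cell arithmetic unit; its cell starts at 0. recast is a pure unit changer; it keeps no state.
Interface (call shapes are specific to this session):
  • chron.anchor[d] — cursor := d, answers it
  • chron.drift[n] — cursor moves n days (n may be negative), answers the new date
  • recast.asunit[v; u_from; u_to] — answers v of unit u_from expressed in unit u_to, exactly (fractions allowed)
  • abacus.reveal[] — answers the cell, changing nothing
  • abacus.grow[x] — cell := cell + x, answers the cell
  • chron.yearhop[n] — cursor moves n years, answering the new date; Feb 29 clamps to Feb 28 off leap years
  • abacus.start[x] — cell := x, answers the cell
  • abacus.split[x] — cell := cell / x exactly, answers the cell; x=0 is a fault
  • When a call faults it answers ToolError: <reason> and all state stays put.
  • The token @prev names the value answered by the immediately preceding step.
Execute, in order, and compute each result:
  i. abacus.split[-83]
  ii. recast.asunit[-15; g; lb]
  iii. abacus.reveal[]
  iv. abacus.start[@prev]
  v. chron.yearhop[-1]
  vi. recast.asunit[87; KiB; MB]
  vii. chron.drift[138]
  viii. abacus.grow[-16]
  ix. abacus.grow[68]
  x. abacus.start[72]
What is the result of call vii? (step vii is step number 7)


Answer: 1964-07-22

Derivation:
Step: abacus.split[x=-83]
Result: 0
Step: recast.asunit[v=-15; u_from=g; u_to=lb]
Result: -1500000/45359237
Step: abacus.reveal[]
Result: 0
Step: abacus.start[x=@prev]
Result: 0
Step: chron.yearhop[n=-1]
Result: 1964-03-06
Step: recast.asunit[v=87; u_from=KiB; u_to=MB]
Result: 1392/15625
Step: chron.drift[n=138]
Result: 1964-07-22
Step: abacus.grow[x=-16]
Result: -16
Step: abacus.grow[x=68]
Result: 52
Step: abacus.start[x=72]
Result: 72


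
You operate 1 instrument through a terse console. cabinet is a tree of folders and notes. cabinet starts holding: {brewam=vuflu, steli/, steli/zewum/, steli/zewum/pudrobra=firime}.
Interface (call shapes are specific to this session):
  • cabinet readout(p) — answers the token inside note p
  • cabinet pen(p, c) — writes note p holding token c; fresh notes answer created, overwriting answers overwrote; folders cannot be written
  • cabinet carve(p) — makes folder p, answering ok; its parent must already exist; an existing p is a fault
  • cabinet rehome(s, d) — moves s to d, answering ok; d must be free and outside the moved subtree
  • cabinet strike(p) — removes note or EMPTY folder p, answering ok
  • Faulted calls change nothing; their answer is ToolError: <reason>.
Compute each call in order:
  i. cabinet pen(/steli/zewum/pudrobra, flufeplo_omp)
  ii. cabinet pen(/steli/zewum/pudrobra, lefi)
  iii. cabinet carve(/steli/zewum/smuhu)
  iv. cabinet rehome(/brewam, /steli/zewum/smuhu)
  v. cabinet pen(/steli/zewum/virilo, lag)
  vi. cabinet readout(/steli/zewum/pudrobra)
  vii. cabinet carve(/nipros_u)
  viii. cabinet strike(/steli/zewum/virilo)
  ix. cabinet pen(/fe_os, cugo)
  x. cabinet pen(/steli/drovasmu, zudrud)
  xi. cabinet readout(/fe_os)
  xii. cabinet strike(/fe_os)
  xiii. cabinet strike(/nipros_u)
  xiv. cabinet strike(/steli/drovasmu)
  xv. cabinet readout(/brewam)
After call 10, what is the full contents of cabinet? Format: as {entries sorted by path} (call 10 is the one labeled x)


Answer: {brewam=vuflu, fe_os=cugo, nipros_u/, steli/, steli/drovasmu=zudrud, steli/zewum/, steli/zewum/pudrobra=lefi, steli/zewum/smuhu/}

Derivation:
·→ cabinet pen(p='/steli/zewum/pudrobra', c='flufeplo_omp')
·← overwrote
·→ cabinet pen(p='/steli/zewum/pudrobra', c='lefi')
·← overwrote
·→ cabinet carve(p='/steli/zewum/smuhu')
·← ok
·→ cabinet rehome(s='/brewam', d='/steli/zewum/smuhu')
·← ToolError: exists
·→ cabinet pen(p='/steli/zewum/virilo', c='lag')
·← created
·→ cabinet readout(p='/steli/zewum/pudrobra')
·← lefi
·→ cabinet carve(p='/nipros_u')
·← ok
·→ cabinet strike(p='/steli/zewum/virilo')
·← ok
·→ cabinet pen(p='/fe_os', c='cugo')
·← created
·→ cabinet pen(p='/steli/drovasmu', c='zudrud')
·← created
·→ cabinet readout(p='/fe_os')
·← cugo
·→ cabinet strike(p='/fe_os')
·← ok
·→ cabinet strike(p='/nipros_u')
·← ok
·→ cabinet strike(p='/steli/drovasmu')
·← ok
·→ cabinet readout(p='/brewam')
·← vuflu


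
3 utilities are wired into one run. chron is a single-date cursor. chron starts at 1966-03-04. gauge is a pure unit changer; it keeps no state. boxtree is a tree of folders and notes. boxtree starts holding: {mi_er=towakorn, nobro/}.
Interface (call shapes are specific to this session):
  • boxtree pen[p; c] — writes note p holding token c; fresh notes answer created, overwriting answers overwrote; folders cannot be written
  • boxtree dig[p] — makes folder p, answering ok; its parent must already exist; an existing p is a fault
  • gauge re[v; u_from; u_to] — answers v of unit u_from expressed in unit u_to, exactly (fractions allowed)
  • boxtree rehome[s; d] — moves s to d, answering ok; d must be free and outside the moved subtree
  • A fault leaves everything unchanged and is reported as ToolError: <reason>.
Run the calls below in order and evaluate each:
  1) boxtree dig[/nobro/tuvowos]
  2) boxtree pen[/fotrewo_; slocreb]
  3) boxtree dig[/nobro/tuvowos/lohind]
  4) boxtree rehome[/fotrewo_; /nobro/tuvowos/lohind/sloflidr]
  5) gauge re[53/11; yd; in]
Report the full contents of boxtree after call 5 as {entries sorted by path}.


·→ boxtree dig(/nobro/tuvowos)
·← ok
·→ boxtree pen(/fotrewo_, slocreb)
·← created
·→ boxtree dig(/nobro/tuvowos/lohind)
·← ok
·→ boxtree rehome(/fotrewo_, /nobro/tuvowos/lohind/sloflidr)
·← ok
·→ gauge re(53/11, yd, in)
·← 1908/11

Answer: {mi_er=towakorn, nobro/, nobro/tuvowos/, nobro/tuvowos/lohind/, nobro/tuvowos/lohind/sloflidr=slocreb}


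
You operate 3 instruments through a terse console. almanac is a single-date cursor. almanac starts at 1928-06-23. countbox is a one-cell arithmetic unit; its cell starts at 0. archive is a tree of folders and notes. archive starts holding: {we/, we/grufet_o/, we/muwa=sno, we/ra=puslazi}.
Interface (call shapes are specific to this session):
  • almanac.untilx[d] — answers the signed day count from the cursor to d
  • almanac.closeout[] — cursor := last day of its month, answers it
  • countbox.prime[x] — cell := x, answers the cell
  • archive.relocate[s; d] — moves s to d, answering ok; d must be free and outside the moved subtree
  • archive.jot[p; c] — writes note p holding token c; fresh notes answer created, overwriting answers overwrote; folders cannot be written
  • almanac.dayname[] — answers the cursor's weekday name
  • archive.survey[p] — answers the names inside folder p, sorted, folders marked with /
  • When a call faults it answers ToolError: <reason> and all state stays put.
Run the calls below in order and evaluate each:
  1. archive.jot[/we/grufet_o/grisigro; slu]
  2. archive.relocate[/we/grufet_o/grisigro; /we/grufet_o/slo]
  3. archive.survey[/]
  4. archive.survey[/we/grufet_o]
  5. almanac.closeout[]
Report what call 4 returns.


Answer: [slo]

Derivation:
CALL archive.jot[p=/we/grufet_o/grisigro; c=slu]
RET  created
CALL archive.relocate[s=/we/grufet_o/grisigro; d=/we/grufet_o/slo]
RET  ok
CALL archive.survey[p=/]
RET  [we/]
CALL archive.survey[p=/we/grufet_o]
RET  [slo]
CALL almanac.closeout[]
RET  1928-06-30


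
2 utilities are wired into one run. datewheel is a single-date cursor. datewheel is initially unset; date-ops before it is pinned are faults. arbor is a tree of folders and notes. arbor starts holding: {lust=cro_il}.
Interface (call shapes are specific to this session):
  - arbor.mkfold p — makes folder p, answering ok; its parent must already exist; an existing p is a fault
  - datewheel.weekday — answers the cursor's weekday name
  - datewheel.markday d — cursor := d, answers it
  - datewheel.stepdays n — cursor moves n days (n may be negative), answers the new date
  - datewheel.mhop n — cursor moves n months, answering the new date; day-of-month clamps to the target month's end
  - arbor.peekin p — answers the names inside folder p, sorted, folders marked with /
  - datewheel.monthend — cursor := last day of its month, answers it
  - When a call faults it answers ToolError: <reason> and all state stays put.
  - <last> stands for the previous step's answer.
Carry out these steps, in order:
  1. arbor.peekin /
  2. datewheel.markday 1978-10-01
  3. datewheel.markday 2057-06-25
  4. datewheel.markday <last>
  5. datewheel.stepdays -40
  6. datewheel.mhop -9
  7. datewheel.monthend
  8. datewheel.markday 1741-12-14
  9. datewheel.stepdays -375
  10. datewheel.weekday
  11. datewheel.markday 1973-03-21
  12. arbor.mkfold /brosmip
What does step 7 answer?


Answer: 2056-08-31

Derivation:
I run arbor.peekin with p='/', and see [lust].
I run datewheel.markday with d='1978-10-01', giving 1978-10-01.
I run datewheel.markday with d='2057-06-25', → 2057-06-25.
I use datewheel.markday with d='<last>', and observe 2057-06-25.
I try datewheel.stepdays with n='-40', and get 2057-05-16.
Now I run datewheel.mhop with n='-9', — result: 2056-08-16.
Then datewheel.monthend(), and see 2056-08-31.
I invoke datewheel.markday with d='1741-12-14': 1741-12-14.
I invoke datewheel.stepdays with n='-375', and get 1740-12-04.
I try datewheel.weekday, which returns Sunday.
Now I run datewheel.markday with d='1973-03-21', and get 1973-03-21.
Using arbor.mkfold with p='/brosmip', and get ok.


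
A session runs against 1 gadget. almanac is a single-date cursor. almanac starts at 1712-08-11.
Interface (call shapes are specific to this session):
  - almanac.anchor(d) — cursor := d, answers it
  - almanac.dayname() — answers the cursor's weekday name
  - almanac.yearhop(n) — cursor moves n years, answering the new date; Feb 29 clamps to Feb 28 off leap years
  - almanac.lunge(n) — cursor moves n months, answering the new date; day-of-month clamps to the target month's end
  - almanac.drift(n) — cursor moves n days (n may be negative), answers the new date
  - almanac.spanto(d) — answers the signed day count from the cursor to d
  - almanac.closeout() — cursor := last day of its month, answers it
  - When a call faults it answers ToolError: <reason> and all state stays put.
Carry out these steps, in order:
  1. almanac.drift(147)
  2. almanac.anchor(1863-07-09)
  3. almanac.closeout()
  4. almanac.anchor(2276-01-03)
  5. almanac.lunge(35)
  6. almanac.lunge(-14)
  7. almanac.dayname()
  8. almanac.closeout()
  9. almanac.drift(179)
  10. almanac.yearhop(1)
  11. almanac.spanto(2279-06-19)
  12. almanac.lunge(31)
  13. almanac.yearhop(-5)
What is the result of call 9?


Answer: 2278-04-28

Derivation:
·→ almanac.drift(n='147')
·← 1713-01-05
·→ almanac.anchor(d='1863-07-09')
·← 1863-07-09
·→ almanac.closeout()
·← 1863-07-31
·→ almanac.anchor(d='2276-01-03')
·← 2276-01-03
·→ almanac.lunge(n='35')
·← 2278-12-03
·→ almanac.lunge(n='-14')
·← 2277-10-03
·→ almanac.dayname()
·← Wednesday
·→ almanac.closeout()
·← 2277-10-31
·→ almanac.drift(n='179')
·← 2278-04-28
·→ almanac.yearhop(n='1')
·← 2279-04-28
·→ almanac.spanto(d='2279-06-19')
·← 52
·→ almanac.lunge(n='31')
·← 2281-11-28
·→ almanac.yearhop(n='-5')
·← 2276-11-28


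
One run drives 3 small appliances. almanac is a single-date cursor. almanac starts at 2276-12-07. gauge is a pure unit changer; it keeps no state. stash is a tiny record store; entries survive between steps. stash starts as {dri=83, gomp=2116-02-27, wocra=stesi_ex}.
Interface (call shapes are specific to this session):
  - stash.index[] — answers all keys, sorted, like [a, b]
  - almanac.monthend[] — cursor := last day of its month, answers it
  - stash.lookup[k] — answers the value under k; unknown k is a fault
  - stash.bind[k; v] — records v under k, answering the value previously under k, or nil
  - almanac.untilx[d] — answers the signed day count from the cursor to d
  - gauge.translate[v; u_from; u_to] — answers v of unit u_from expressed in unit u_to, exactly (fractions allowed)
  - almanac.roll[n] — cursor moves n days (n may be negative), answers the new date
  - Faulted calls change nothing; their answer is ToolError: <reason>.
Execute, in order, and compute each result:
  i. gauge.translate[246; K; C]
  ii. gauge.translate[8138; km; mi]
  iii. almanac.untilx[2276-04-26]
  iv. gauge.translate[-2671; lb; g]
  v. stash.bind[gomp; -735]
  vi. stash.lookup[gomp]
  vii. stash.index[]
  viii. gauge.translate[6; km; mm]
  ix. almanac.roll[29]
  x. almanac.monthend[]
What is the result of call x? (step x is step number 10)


I use gauge.translate(246, K, C), → -543/20.
Invoking gauge.translate(8138, km, mi), yielding 63578125/12573.
Next I call almanac.untilx(2276-04-26), — result: -225.
I invoke gauge.translate(-2671, lb, g), which returns -121154522027/100000.
I use stash.bind(gomp, -735), which returns 2116-02-27.
I call stash.lookup(gomp), and get -735.
Now I run stash.index(), and observe [dri, gomp, wocra].
Invoking gauge.translate(6, km, mm), giving 6000000.
Using almanac.roll(29), and get 2277-01-05.
Invoking almanac.monthend, giving 2277-01-31.

Answer: 2277-01-31


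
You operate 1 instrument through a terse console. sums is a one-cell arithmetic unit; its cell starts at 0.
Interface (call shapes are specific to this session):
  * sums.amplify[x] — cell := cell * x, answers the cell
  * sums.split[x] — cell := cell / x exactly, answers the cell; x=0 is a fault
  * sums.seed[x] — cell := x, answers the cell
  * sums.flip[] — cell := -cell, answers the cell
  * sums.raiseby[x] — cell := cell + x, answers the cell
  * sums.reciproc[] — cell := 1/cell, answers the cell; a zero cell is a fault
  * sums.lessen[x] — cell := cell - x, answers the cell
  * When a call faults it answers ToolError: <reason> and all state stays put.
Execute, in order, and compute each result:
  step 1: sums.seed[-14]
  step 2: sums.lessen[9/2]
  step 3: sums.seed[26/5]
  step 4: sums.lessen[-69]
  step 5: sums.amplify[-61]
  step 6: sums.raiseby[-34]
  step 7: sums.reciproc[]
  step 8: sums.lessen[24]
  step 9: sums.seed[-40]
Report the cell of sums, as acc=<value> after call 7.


Answer: acc=-5/22801

Derivation:
Act: sums.seed[x=-14]
Obs: -14
Act: sums.lessen[x=9/2]
Obs: -37/2
Act: sums.seed[x=26/5]
Obs: 26/5
Act: sums.lessen[x=-69]
Obs: 371/5
Act: sums.amplify[x=-61]
Obs: -22631/5
Act: sums.raiseby[x=-34]
Obs: -22801/5
Act: sums.reciproc[]
Obs: -5/22801
Act: sums.lessen[x=24]
Obs: -547229/22801
Act: sums.seed[x=-40]
Obs: -40


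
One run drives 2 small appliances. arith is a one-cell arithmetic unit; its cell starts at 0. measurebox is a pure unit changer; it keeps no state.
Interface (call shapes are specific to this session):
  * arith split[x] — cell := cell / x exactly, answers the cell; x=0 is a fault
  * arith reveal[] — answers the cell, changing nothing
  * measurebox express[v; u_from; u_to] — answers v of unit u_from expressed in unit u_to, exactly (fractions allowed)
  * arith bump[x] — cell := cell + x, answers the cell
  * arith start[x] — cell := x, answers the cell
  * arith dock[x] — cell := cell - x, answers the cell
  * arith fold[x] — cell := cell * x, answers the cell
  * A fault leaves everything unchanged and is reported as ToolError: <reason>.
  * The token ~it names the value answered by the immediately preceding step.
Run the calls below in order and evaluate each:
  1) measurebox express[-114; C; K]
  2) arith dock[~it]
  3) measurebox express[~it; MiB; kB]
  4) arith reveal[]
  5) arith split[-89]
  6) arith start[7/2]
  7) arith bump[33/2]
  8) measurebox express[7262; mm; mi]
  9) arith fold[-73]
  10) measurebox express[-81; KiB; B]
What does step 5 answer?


Answer: 3183/1780

Derivation:
I call measurebox express(v=-114, u_from=C, u_to=K), yielding 3183/20.
Then arith dock(x=~it), giving -3183/20.
Then measurebox express(v=~it, u_from=MiB, u_to=kB), which returns -104300544/625.
Now I run arith reveal(), → -3183/20.
I invoke arith split(x=-89), and observe 3183/1780.
Now I run arith start(x=7/2): 7/2.
I invoke arith bump(x=33/2), — result: 20.
Using measurebox express(v=7262, u_from=mm, u_to=mi), — result: 3631/804672.
Invoking arith fold(x=-73), and see -1460.
I run measurebox express(v=-81, u_from=KiB, u_to=B), → -82944.


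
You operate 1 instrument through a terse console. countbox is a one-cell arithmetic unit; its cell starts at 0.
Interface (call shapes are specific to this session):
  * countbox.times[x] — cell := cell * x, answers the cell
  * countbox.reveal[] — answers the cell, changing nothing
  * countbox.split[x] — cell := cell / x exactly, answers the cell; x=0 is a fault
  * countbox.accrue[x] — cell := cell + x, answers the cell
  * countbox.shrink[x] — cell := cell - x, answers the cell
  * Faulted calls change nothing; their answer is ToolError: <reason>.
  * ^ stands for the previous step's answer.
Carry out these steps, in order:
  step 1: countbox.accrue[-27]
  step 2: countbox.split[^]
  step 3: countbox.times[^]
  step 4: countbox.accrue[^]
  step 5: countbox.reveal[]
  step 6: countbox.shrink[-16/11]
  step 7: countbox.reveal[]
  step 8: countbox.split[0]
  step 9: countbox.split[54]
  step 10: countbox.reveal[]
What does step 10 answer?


Answer: 19/297

Derivation:
[in] countbox.accrue x='-27'
  -27
[in] countbox.split x='^'
  1
[in] countbox.times x='^'
  1
[in] countbox.accrue x='^'
  2
[in] countbox.reveal
  2
[in] countbox.shrink x='-16/11'
  38/11
[in] countbox.reveal
  38/11
[in] countbox.split x='0'
  ToolError: division by zero
[in] countbox.split x='54'
  19/297
[in] countbox.reveal
  19/297


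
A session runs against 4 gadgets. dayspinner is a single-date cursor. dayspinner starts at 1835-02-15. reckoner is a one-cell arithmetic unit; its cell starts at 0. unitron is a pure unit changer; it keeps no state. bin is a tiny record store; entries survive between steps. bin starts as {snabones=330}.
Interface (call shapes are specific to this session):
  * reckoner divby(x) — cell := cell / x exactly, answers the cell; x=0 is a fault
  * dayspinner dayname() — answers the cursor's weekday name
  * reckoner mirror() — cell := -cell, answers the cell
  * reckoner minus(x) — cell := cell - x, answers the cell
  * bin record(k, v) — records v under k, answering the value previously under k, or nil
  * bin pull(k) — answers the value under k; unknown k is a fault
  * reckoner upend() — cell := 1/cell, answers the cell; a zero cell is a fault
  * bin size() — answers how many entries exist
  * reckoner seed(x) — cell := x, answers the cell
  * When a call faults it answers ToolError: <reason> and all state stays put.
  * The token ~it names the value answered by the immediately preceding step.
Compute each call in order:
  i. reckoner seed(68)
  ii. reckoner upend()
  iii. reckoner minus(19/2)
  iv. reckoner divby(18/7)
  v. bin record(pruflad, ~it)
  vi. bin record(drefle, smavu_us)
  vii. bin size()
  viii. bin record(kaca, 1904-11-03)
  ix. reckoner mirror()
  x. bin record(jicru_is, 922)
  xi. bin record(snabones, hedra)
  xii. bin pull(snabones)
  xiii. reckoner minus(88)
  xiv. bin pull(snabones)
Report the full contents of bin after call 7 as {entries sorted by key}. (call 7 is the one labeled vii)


$ reckoner seed x: 68
[out] 68
$ reckoner upend
[out] 1/68
$ reckoner minus x: 19/2
[out] -645/68
$ reckoner divby x: 18/7
[out] -1505/408
$ bin record k: pruflad v: ~it
[out] nil
$ bin record k: drefle v: smavu_us
[out] nil
$ bin size
[out] 3
$ bin record k: kaca v: 1904-11-03
[out] nil
$ reckoner mirror
[out] 1505/408
$ bin record k: jicru_is v: 922
[out] nil
$ bin record k: snabones v: hedra
[out] 330
$ bin pull k: snabones
[out] hedra
$ reckoner minus x: 88
[out] -34399/408
$ bin pull k: snabones
[out] hedra

Answer: {drefle=smavu_us, pruflad=-1505/408, snabones=330}


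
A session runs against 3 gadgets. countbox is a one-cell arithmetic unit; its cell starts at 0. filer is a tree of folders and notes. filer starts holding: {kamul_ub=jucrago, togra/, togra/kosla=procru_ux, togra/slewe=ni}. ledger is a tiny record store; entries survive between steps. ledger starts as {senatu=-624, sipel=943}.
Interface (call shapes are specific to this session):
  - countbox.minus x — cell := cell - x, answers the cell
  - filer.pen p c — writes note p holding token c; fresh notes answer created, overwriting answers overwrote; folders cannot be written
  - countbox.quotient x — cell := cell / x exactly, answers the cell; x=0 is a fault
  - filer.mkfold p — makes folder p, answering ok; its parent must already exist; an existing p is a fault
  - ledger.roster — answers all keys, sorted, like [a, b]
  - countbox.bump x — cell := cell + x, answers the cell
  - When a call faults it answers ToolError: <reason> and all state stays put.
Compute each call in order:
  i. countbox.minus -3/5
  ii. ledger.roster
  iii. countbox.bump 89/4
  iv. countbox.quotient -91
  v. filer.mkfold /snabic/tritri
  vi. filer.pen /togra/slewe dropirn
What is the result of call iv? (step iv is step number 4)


Do: countbox.minus[x→-3/5]
See: 3/5
Do: ledger.roster[]
See: [senatu, sipel]
Do: countbox.bump[x→89/4]
See: 457/20
Do: countbox.quotient[x→-91]
See: -457/1820
Do: filer.mkfold[p→/snabic/tritri]
See: ToolError: no parent
Do: filer.pen[p→/togra/slewe; c→dropirn]
See: overwrote

Answer: -457/1820


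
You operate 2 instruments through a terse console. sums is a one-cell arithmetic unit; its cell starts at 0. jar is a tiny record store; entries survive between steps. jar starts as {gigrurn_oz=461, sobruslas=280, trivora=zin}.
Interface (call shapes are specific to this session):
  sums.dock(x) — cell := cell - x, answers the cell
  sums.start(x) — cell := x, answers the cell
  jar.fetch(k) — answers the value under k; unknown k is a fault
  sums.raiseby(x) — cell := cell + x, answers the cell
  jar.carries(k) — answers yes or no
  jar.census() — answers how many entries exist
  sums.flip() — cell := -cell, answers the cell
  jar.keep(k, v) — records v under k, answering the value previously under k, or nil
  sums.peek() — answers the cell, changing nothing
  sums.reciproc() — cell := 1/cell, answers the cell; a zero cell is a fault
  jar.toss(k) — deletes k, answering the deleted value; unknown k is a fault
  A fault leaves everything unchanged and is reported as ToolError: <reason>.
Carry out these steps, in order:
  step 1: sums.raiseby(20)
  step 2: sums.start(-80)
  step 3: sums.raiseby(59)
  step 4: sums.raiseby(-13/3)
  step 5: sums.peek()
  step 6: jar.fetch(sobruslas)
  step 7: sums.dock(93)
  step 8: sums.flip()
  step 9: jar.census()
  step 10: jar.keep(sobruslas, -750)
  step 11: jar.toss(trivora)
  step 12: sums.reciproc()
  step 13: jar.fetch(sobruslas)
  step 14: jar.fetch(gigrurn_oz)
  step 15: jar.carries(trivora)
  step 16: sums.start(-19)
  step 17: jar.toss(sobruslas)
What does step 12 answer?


Answer: 3/355

Derivation:
-> raiseby(20)
<- 20
-> start(-80)
<- -80
-> raiseby(59)
<- -21
-> raiseby(-13/3)
<- -76/3
-> peek()
<- -76/3
-> fetch(sobruslas)
<- 280
-> dock(93)
<- -355/3
-> flip()
<- 355/3
-> census()
<- 3
-> keep(sobruslas, -750)
<- 280
-> toss(trivora)
<- zin
-> reciproc()
<- 3/355
-> fetch(sobruslas)
<- -750
-> fetch(gigrurn_oz)
<- 461
-> carries(trivora)
<- no
-> start(-19)
<- -19
-> toss(sobruslas)
<- -750


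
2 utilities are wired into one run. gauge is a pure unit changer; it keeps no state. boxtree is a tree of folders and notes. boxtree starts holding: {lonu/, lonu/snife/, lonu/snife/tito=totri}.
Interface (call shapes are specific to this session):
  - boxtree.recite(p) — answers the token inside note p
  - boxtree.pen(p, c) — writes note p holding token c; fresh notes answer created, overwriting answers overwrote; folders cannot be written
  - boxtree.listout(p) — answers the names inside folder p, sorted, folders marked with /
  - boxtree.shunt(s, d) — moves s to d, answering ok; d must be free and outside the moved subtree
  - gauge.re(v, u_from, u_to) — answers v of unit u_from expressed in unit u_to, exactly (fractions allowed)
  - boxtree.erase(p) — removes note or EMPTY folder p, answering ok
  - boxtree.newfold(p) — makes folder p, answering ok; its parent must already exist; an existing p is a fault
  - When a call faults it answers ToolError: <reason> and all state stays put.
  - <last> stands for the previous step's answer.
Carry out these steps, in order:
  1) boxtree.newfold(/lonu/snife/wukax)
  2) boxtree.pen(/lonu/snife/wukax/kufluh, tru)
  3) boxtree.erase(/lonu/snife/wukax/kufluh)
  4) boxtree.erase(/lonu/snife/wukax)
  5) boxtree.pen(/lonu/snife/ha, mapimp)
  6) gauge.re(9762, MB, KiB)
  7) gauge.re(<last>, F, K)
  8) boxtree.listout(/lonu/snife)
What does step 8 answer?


% boxtree.newfold /lonu/snife/wukax
= ok
% boxtree.pen /lonu/snife/wukax/kufluh tru
= created
% boxtree.erase /lonu/snife/wukax/kufluh
= ok
% boxtree.erase /lonu/snife/wukax
= ok
% boxtree.pen /lonu/snife/ha mapimp
= created
% gauge.re 9762 MB KiB
= 76265625/8
% gauge.re <last> F K
= 1906732559/360
% boxtree.listout /lonu/snife
= [ha, tito]

Answer: [ha, tito]


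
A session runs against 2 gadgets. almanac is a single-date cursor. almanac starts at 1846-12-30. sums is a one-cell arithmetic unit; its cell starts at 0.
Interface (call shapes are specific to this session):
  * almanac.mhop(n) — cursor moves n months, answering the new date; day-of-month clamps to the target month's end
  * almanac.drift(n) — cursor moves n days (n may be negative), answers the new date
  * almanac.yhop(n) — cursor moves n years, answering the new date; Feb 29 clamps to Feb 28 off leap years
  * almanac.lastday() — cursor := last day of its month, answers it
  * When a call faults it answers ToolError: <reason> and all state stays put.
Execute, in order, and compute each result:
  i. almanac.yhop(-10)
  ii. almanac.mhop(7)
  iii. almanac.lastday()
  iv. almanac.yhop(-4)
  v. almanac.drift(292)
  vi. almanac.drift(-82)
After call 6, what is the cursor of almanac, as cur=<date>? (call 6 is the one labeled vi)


Answer: cur=1834-02-26

Derivation:
! 1. yhop(n='-10') : 1836-12-30
! 2. mhop(n='7') : 1837-07-30
! 3. lastday() : 1837-07-31
! 4. yhop(n='-4') : 1833-07-31
! 5. drift(n='292') : 1834-05-19
! 6. drift(n='-82') : 1834-02-26


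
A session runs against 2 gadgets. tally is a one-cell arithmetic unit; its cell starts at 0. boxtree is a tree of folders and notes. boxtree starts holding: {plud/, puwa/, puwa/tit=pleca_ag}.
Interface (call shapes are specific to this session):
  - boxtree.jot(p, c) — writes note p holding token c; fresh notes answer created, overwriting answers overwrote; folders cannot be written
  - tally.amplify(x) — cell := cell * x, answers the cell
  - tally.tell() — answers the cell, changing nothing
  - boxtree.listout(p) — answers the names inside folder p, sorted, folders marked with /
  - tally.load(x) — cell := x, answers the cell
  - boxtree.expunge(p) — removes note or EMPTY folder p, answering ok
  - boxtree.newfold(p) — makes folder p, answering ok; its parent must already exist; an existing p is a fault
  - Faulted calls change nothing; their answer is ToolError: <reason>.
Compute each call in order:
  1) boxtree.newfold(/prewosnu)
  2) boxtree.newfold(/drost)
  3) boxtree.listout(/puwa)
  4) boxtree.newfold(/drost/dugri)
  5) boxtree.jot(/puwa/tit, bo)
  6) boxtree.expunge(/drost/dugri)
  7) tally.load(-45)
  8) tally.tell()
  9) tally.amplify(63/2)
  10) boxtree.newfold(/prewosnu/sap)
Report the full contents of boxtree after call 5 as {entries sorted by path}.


Answer: {drost/, drost/dugri/, plud/, prewosnu/, puwa/, puwa/tit=bo}

Derivation:
Calling newfold(p=/prewosnu), and see ok.
I use newfold(p=/drost), yielding ok.
Then listout(p=/puwa), → [tit].
Then newfold(p=/drost/dugri), — result: ok.
I run jot(p=/puwa/tit, c=bo), yielding overwrote.
I run expunge(p=/drost/dugri), → ok.
Invoking load(x=-45), which returns -45.
Next I call tell, and see -45.
Invoking amplify(x=63/2), which returns -2835/2.
I run newfold(p=/prewosnu/sap), which returns ok.


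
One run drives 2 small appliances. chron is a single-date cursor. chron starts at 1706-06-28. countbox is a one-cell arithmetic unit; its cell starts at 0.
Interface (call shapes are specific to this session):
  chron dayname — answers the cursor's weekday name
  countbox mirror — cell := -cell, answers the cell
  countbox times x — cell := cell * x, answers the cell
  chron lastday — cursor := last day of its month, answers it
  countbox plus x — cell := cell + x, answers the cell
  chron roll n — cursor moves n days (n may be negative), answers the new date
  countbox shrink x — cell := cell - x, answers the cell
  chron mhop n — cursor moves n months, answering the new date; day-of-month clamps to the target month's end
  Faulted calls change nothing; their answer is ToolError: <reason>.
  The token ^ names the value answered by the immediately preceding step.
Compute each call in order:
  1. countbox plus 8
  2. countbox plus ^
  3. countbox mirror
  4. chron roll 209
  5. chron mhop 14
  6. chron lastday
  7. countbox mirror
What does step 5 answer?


Now I run countbox plus using x='8', → 8.
Next I call countbox plus using x='^', yielding 16.
I call countbox mirror(), → -16.
I call chron roll using n='209', and see 1707-01-23.
I run chron mhop using n='14', giving 1708-03-23.
I try chron lastday, which returns 1708-03-31.
Calling countbox mirror(), yielding 16.

Answer: 1708-03-23
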